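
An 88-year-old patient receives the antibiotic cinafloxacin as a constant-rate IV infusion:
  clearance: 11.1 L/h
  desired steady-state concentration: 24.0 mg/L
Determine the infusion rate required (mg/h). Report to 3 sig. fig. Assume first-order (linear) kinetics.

At steady state, infusion rate R₀ = Css × CL = 24.0 × 11.10 = 266.4 mg/h

266 mg/h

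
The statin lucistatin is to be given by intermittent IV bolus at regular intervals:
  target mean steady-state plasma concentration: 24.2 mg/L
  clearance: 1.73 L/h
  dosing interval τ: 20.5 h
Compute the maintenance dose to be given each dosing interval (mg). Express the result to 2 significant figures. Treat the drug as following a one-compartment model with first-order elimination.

860 mg

At steady state, Dose/τ = Css × CL.
Dose = Css × CL × τ = 24.2 × 1.730 × 20.5 = 858.3 mg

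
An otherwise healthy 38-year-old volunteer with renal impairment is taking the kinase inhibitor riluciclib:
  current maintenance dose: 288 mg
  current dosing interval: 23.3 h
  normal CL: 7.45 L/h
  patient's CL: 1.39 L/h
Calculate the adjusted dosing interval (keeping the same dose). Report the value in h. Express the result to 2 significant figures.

120 h

To keep the same average steady-state level, dosing rate must scale with clearance.
CL ratio = 1.39 / 7.45 = 0.1866
New interval (same dose) = 23.3 / 0.1866 = 124.9 h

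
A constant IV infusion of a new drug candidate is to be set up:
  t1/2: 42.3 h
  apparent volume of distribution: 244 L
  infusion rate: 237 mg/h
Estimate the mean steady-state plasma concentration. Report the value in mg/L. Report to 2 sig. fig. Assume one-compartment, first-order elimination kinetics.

59 mg/L

k = ln2 / t½ = 0.693147 / 42.3 = 0.01639 h⁻¹
CL = k × Vd = 0.01639 × 244 = 3.999 L/h
At steady state Css = R₀ / CL = 237 / 3.999 = 59.26 mg/L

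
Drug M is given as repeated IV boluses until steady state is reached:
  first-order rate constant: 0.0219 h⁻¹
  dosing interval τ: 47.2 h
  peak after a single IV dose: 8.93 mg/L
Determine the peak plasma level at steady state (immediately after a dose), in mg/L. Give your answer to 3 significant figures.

e^(−kτ) = e^(−0.02190 × 47.2) = 0.3557
Accumulation ratio R = 1 / (1 − e^(−kτ)) = 1 / (1 − 0.3557) = 1.552
Steady-state peak = C₀ × R = 8.93 × 1.552 = 13.86 mg/L

13.9 mg/L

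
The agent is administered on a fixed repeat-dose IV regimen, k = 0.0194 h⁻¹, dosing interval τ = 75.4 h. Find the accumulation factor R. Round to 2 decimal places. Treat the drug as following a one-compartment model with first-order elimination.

e^(−kτ) = e^(−0.01940 × 75.4) = 0.2316
Accumulation ratio R = 1 / (1 − e^(−kτ)) = 1 / (1 − 0.2316) = 1.301

1.30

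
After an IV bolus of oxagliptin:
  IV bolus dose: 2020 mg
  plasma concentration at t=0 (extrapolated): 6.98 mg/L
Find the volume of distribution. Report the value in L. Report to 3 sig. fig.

Vd = Dose / C₀ = 2020 / 6.98 = 289.4 L

289 L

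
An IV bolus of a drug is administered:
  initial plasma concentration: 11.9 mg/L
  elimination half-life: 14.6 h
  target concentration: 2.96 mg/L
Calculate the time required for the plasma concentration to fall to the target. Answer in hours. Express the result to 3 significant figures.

29.3 h

k = ln2 / t½ = 0.693147 / 14.6 = 0.04748 h⁻¹
t = ln(C₀ / C) / k = ln(11.90 / 2.96) / 0.04748
  = ln(4.020) / 0.04748 = 1.391 / 0.04748 = 29.30 h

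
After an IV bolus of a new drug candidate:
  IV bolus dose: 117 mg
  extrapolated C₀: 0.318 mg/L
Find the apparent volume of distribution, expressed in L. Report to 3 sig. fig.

Vd = Dose / C₀ = 117.0 / 0.318 = 367.9 L

368 L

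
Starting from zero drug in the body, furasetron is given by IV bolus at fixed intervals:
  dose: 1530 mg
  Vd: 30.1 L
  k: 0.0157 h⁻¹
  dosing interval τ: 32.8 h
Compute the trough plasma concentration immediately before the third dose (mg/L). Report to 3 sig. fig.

C₀ per dose = Dose / Vd = 1530 / 30.1 = 50.83 mg/L
Fraction remaining after one interval: r = e^(−kτ) = e^(−0.01570 × 32.8) = 0.5975
Before dose 3, 2 doses have been given (aged 1τ, 2τ).
C_trough = C₀ × (r + r²) = 50.83 × (0.5975 + 0.3570) = 48.52 mg/L

48.5 mg/L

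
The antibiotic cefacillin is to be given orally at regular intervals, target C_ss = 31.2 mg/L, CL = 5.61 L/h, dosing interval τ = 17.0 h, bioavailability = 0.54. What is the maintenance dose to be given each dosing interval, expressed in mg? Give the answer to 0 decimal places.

At steady state, F × (Dose/τ) = Css × CL.
Dose = Css × CL × τ / F = 31.2 × 5.610 × 17.0 / 0.54 = 5510 mg

5510 mg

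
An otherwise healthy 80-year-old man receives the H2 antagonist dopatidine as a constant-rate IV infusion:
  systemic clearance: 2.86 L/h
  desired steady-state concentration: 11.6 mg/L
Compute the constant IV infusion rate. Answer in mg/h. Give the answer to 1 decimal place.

33.2 mg/h

At steady state, infusion rate R₀ = Css × CL = 11.6 × 2.860 = 33.18 mg/h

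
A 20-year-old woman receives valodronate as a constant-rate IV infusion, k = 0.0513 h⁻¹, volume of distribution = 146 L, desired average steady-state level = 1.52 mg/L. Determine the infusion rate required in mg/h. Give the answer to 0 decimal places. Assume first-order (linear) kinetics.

CL = k × Vd = 0.05130 × 146 = 7.490 L/h
At steady state, infusion rate R₀ = Css × CL = 1.52 × 7.490 = 11.38 mg/h

11 mg/h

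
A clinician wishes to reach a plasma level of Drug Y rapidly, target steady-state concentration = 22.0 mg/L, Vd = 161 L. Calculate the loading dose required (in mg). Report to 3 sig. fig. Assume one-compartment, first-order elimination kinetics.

3540 mg

LD = Css × Vd = 22.0 × 161 = 3542 mg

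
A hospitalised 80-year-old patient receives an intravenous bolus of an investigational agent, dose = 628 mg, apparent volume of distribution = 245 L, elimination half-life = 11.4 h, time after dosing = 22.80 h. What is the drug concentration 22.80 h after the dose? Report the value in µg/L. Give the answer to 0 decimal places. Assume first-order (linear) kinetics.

C₀ = Dose / Vd = 628.0 / 245 = 2.563 mg/L
k = ln2 / t½ = 0.693147 / 11.4 = 0.06080 h⁻¹
t / t½ = 22.80 / 11.4 = 2 half-lives
C = C₀ × (1/2)^2 = 2.563 × 0.2500 = 0.6408 mg/L
Convert: 0.6408 mg/L × 1000 = 640.8 µg/L

641 µg/L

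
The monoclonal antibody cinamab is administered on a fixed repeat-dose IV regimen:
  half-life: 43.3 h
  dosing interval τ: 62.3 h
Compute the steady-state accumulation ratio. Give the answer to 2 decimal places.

1.58

k = ln2 / t½ = 0.693147 / 43.3 = 0.01601 h⁻¹
e^(−kτ) = e^(−0.01601 × 62.3) = 0.3688
Accumulation ratio R = 1 / (1 − e^(−kτ)) = 1 / (1 − 0.3688) = 1.584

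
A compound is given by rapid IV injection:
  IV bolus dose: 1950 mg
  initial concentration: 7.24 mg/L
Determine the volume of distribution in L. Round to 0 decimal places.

Vd = Dose / C₀ = 1950 / 7.24 = 269.3 L

269 L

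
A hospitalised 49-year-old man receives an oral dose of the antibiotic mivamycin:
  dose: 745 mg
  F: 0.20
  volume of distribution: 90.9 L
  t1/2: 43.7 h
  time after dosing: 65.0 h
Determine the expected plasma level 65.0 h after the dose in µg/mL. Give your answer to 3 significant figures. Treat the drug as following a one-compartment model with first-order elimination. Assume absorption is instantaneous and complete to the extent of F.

Amount reaching circulation = F × Dose = 0.20 × 745.0 = 149.0 mg
C₀ = F·Dose / Vd = 149.0 / 90.9 = 1.639 mg/L
k = ln2 / t½ = 0.693147 / 43.7 = 0.01586 h⁻¹
C = C₀ · e^(−k·t) = 1.639 × e^(−0.01586 × 65.0)
  = 1.639 × 0.3567 = 0.5846 mg/L
(0.5846 mg/L = 0.5846 µg/mL)

0.585 µg/mL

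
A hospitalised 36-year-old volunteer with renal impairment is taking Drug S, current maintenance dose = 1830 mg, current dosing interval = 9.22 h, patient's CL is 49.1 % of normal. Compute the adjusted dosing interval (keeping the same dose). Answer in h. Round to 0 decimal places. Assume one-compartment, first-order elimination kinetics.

19 h

To keep the same average steady-state level, dosing rate must scale with clearance.
CL ratio = 49.1 / 100 = 0.4910
New interval (same dose) = 9.22 / 0.4910 = 18.78 h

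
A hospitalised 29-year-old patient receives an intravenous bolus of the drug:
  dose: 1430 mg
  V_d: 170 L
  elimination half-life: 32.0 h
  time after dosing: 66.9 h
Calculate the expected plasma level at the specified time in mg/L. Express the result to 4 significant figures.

C₀ = Dose / Vd = 1430 / 170 = 8.412 mg/L
k = ln2 / t½ = 0.693147 / 32.0 = 0.02166 h⁻¹
C = C₀ · e^(−k·t) = 8.412 × e^(−0.02166 × 66.9)
  = 8.412 × 0.2348 = 1.975 mg/L

1.975 mg/L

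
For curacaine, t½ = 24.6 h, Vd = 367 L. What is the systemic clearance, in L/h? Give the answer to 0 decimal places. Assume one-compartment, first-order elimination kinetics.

k = ln2 / t½ = 0.693147 / 24.6 = 0.02818 h⁻¹
CL = k × Vd = 0.02818 × 367 = 10.34 L/h

10 L/h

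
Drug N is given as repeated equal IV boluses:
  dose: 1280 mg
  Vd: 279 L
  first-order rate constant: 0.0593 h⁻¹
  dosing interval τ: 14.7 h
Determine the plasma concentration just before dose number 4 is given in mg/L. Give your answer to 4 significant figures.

C₀ per dose = Dose / Vd = 1280 / 279 = 4.588 mg/L
Fraction remaining after one interval: r = e^(−kτ) = e^(−0.05930 × 14.7) = 0.4182
Before dose 4, 3 doses have been given (aged 1τ, 2τ, 3τ).
C_trough = C₀ × (r + r² + … + r^3) = C₀ × r(1−r^3)/(1−r)
        = 4.588 × 0.4182 × (1 − 0.07314) / (1 − 0.4182) = 3.057 mg/L

3.057 mg/L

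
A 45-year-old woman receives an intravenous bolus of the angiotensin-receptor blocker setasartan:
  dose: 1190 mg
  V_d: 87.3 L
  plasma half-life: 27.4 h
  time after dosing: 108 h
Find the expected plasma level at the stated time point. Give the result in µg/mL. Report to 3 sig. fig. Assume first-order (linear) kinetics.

C₀ = Dose / Vd = 1190 / 87.3 = 13.63 mg/L
k = ln2 / t½ = 0.693147 / 27.4 = 0.02530 h⁻¹
C = C₀ · e^(−k·t) = 13.63 × e^(−0.02530 × 108)
  = 13.63 × 0.06506 = 0.8868 mg/L
(0.8868 mg/L = 0.8868 µg/mL)

0.887 µg/mL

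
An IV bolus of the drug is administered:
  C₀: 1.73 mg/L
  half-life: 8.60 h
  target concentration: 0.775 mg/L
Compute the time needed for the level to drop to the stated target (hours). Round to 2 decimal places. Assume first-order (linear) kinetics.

9.96 h

k = ln2 / t½ = 0.693147 / 8.60 = 0.08060 h⁻¹
t = ln(C₀ / C) / k = ln(1.730 / 0.775) / 0.08060
  = ln(2.232) / 0.08060 = 0.8029 / 0.08060 = 9.962 h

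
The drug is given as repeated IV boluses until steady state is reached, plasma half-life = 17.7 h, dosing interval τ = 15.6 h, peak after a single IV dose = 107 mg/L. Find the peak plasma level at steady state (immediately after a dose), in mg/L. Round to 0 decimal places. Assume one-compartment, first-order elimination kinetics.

k = ln2 / t½ = 0.693147 / 17.7 = 0.03916 h⁻¹
e^(−kτ) = e^(−0.03916 × 15.6) = 0.5429
Accumulation ratio R = 1 / (1 − e^(−kτ)) = 1 / (1 − 0.5429) = 2.188
Steady-state peak = C₀ × R = 107 × 2.188 = 234.1 mg/L

234 mg/L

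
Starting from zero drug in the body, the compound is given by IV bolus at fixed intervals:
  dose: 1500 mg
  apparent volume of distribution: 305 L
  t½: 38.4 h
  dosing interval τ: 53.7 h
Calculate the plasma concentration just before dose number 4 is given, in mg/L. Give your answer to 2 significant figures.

2.8 mg/L

C₀ per dose = Dose / Vd = 1500 / 305 = 4.918 mg/L
k = ln2 / t½ = 0.693147 / 38.4 = 0.01805 h⁻¹
Fraction remaining after one interval: r = e^(−kτ) = e^(−0.01805 × 53.7) = 0.3794
Before dose 4, 3 doses have been given (aged 1τ, 2τ, 3τ).
C_trough = C₀ × (r + r² + … + r^3) = C₀ × r(1−r^3)/(1−r)
        = 4.918 × 0.3794 × (1 − 0.05461) / (1 − 0.3794) = 2.842 mg/L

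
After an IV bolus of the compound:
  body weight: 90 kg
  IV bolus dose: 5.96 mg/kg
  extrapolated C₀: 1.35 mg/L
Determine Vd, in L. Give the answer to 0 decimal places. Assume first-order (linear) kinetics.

397 L

Dose = 5.96 × 90 = 536.4 mg
Vd = Dose / C₀ = 536.4 / 1.35 = 397.3 L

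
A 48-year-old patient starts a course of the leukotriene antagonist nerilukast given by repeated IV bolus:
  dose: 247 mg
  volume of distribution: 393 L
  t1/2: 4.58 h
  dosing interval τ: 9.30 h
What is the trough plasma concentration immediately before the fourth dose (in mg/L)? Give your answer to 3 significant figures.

C₀ per dose = Dose / Vd = 247 / 393 = 0.6285 mg/L
k = ln2 / t½ = 0.693147 / 4.58 = 0.1513 h⁻¹
Fraction remaining after one interval: r = e^(−kτ) = e^(−0.1513 × 9.30) = 0.2449
Before dose 4, 3 doses have been given (aged 1τ, 2τ, 3τ).
C_trough = C₀ × (r + r² + … + r^3) = C₀ × r(1−r^3)/(1−r)
        = 0.6285 × 0.2449 × (1 − 0.01469) / (1 − 0.2449) = 0.2008 mg/L

0.201 mg/L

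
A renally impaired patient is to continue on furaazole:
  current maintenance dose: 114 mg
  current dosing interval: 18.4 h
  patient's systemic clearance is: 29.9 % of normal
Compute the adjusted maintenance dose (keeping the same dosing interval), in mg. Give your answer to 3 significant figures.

34.1 mg

To keep the same average steady-state level, dosing rate must scale with clearance.
CL ratio = 29.9 / 100 = 0.2990
New dose (same interval) = 114 × 0.2990 = 34.09 mg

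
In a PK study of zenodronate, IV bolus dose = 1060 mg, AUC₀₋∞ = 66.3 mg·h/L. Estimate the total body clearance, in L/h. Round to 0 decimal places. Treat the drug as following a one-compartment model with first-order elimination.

CL = Dose / AUC = 1060 / 66.3 = 15.99 L/h

16 L/h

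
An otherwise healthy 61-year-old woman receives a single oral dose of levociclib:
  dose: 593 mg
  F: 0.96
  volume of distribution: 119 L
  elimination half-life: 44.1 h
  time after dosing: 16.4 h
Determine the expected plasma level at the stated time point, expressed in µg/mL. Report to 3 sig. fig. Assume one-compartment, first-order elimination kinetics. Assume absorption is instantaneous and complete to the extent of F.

Amount reaching circulation = F × Dose = 0.96 × 593.0 = 569.3 mg
C₀ = F·Dose / Vd = 569.3 / 119 = 4.784 mg/L
k = ln2 / t½ = 0.693147 / 44.1 = 0.01572 h⁻¹
C = C₀ · e^(−k·t) = 4.784 × e^(−0.01572 × 16.4)
  = 4.784 × 0.7727 = 3.697 mg/L
(3.697 mg/L = 3.697 µg/mL)

3.70 µg/mL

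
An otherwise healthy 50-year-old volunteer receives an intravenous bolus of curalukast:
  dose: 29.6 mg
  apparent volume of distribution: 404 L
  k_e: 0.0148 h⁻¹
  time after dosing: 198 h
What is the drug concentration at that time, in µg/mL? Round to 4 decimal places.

0.0039 µg/mL

C₀ = Dose / Vd = 29.60 / 404 = 0.07327 mg/L
C = C₀ · e^(−k·t) = 0.07327 × e^(−0.01480 × 198)
  = 0.07327 × 0.05338 = 0.003911 mg/L
(0.003911 mg/L = 0.003911 µg/mL)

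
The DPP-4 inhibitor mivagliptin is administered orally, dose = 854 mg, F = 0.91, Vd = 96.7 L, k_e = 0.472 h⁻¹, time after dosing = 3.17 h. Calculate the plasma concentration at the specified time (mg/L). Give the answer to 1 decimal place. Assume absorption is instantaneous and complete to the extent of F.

Amount reaching circulation = F × Dose = 0.91 × 854.0 = 777.1 mg
C₀ = F·Dose / Vd = 777.1 / 96.7 = 8.036 mg/L
C = C₀ · e^(−k·t) = 8.036 × e^(−0.4720 × 3.17)
  = 8.036 × 0.2240 = 1.800 mg/L

1.8 mg/L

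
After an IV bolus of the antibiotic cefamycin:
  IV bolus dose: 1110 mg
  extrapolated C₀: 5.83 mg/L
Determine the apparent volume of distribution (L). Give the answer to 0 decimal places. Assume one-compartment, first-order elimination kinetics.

Vd = Dose / C₀ = 1110 / 5.83 = 190.4 L

190 L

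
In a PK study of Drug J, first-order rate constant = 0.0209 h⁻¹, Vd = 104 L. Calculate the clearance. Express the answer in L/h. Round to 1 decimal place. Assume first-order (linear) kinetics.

CL = k × Vd = 0.0209 × 104 = 2.174 L/h

2.2 L/h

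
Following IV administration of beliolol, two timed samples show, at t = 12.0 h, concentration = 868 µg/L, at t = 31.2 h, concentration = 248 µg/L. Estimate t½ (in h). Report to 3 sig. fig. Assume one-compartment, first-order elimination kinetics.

k = ln(C₁/C₂) / (t₂ − t₁) = ln(868/248) / (31.2 − 12.0)
  = 1.253 / 19.20 = 0.06526 h⁻¹
t½ = ln2 / k = 0.693147 / 0.06526 = 10.62 h

10.6 h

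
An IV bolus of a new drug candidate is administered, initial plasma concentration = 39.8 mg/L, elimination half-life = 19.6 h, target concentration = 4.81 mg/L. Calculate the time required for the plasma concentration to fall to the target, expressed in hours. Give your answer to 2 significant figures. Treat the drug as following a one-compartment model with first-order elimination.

k = ln2 / t½ = 0.693147 / 19.6 = 0.03536 h⁻¹
t = ln(C₀ / C) / k = ln(39.80 / 4.81) / 0.03536
  = ln(8.274) / 0.03536 = 2.113 / 0.03536 = 59.76 h

60 h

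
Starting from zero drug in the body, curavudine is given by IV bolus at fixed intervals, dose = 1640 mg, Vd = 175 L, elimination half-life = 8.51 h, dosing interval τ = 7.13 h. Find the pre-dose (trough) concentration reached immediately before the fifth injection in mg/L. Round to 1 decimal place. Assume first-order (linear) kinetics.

10.7 mg/L

C₀ per dose = Dose / Vd = 1640 / 175 = 9.371 mg/L
k = ln2 / t½ = 0.693147 / 8.51 = 0.08145 h⁻¹
Fraction remaining after one interval: r = e^(−kτ) = e^(−0.08145 × 7.13) = 0.5595
Before dose 5, 4 doses have been given (aged 1τ, 2τ, 3τ, 4τ).
C_trough = C₀ × (r + r² + … + r^4) = C₀ × r(1−r^4)/(1−r)
        = 9.371 × 0.5595 × (1 − 0.09799) / (1 − 0.5595) = 10.74 mg/L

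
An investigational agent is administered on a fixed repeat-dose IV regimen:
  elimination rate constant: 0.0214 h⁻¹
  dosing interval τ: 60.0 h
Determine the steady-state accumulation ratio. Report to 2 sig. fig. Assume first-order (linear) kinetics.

e^(−kτ) = e^(−0.02140 × 60.0) = 0.2769
Accumulation ratio R = 1 / (1 − e^(−kτ)) = 1 / (1 − 0.2769) = 1.383

1.4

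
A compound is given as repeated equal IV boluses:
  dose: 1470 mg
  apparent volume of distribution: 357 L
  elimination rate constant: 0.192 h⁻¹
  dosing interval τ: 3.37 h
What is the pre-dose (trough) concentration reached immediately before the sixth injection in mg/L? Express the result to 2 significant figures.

4.3 mg/L

C₀ per dose = Dose / Vd = 1470 / 357 = 4.118 mg/L
Fraction remaining after one interval: r = e^(−kτ) = e^(−0.1920 × 3.37) = 0.5236
Before dose 6, 5 doses have been given (aged 1τ, 2τ, 3τ, 4τ, 5τ).
C_trough = C₀ × (r + r² + … + r^5) = C₀ × r(1−r^5)/(1−r)
        = 4.118 × 0.5236 × (1 − 0.03935) / (1 − 0.5236) = 4.348 mg/L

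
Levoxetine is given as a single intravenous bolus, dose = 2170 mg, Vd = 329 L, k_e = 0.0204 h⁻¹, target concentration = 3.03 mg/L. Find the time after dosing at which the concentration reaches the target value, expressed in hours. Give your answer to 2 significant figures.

C₀ = Dose / Vd = 2170 / 329 = 6.596 mg/L
t = ln(C₀ / C) / k = ln(6.596 / 3.03) / 0.02040
  = ln(2.177) / 0.02040 = 0.7779 / 0.02040 = 38.13 h

38 h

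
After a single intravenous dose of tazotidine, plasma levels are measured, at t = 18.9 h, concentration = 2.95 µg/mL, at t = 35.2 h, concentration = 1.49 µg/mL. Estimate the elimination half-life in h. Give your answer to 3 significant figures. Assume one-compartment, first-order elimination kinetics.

16.5 h

k = ln(C₁/C₂) / (t₂ − t₁) = ln(2.95/1.49) / (35.2 − 18.9)
  = 0.6830 / 16.30 = 0.04190 h⁻¹
t½ = ln2 / k = 0.693147 / 0.04190 = 16.54 h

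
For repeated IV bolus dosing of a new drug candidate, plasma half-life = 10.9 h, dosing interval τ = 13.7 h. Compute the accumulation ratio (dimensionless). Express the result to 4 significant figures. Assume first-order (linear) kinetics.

k = ln2 / t½ = 0.693147 / 10.9 = 0.06359 h⁻¹
e^(−kτ) = e^(−0.06359 × 13.7) = 0.4185
Accumulation ratio R = 1 / (1 − e^(−kτ)) = 1 / (1 − 0.4185) = 1.720

1.720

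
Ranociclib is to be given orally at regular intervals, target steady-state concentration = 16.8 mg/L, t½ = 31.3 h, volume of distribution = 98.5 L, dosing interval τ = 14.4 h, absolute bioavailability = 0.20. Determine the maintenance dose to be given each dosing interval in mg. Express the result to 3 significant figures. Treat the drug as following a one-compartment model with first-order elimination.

k = ln2 / t½ = 0.693147 / 31.3 = 0.02215 h⁻¹
CL = k × Vd = 0.02215 × 98.5 = 2.182 L/h
At steady state, F × (Dose/τ) = Css × CL.
Dose = Css × CL × τ / F = 16.8 × 2.182 × 14.4 / 0.20 = 2639 mg

2640 mg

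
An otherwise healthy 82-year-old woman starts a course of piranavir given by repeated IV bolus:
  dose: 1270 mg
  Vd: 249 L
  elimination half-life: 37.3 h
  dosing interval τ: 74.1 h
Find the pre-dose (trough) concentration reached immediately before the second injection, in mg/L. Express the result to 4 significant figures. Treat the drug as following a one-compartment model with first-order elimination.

C₀ per dose = Dose / Vd = 1270 / 249 = 5.100 mg/L
k = ln2 / t½ = 0.693147 / 37.3 = 0.01858 h⁻¹
Fraction remaining after one interval: r = e^(−kτ) = e^(−0.01858 × 74.1) = 0.2524
Before dose 2, 1 dose has been given (aged 1τ).
C_trough = C₀ × r = 5.100 × 0.2524 = 1.287 mg/L

1.287 mg/L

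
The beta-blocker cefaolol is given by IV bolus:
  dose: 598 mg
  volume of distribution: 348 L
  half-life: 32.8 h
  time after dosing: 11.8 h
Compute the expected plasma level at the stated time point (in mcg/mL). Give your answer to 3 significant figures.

1.34 mcg/mL

C₀ = Dose / Vd = 598.0 / 348 = 1.718 mg/L
k = ln2 / t½ = 0.693147 / 32.8 = 0.02113 h⁻¹
C = C₀ · e^(−k·t) = 1.718 × e^(−0.02113 × 11.8)
  = 1.718 × 0.7793 = 1.339 mg/L
(1.339 mg/L = 1.339 mcg/mL)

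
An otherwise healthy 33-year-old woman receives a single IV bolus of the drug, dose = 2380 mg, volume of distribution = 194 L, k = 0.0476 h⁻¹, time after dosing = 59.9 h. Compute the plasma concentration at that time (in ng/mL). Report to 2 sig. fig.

C₀ = Dose / Vd = 2380 / 194 = 12.27 mg/L
C = C₀ · e^(−k·t) = 12.27 × e^(−0.04760 × 59.9)
  = 12.27 × 0.05777 = 0.7088 mg/L
Convert: 0.7088 mg/L × 1000 = 708.8 ng/mL

710 ng/mL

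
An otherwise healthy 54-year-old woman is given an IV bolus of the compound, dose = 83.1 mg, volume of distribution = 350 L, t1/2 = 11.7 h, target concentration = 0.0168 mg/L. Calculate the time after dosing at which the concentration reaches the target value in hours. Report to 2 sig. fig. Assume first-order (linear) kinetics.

C₀ = Dose / Vd = 83.10 / 350 = 0.2374 mg/L
k = ln2 / t½ = 0.693147 / 11.7 = 0.05924 h⁻¹
t = ln(C₀ / C) / k = ln(0.2374 / 0.0168) / 0.05924
  = ln(14.13) / 0.05924 = 2.648 / 0.05924 = 44.70 h

45 h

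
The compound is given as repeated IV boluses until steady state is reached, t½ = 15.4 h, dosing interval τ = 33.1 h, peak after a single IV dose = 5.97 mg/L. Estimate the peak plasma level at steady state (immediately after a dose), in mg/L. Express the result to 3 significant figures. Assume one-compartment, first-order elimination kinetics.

7.71 mg/L

k = ln2 / t½ = 0.693147 / 15.4 = 0.04501 h⁻¹
e^(−kτ) = e^(−0.04501 × 33.1) = 0.2254
Accumulation ratio R = 1 / (1 − e^(−kτ)) = 1 / (1 − 0.2254) = 1.291
Steady-state peak = C₀ × R = 5.97 × 1.291 = 7.707 mg/L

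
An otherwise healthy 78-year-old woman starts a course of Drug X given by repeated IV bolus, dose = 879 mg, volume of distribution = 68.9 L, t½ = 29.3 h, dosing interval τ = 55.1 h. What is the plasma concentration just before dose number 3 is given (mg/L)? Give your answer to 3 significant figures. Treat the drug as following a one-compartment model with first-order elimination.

C₀ per dose = Dose / Vd = 879 / 68.9 = 12.76 mg/L
k = ln2 / t½ = 0.693147 / 29.3 = 0.02366 h⁻¹
Fraction remaining after one interval: r = e^(−kτ) = e^(−0.02366 × 55.1) = 0.2715
Before dose 3, 2 doses have been given (aged 1τ, 2τ).
C_trough = C₀ × (r + r²) = 12.76 × (0.2715 + 0.07371) = 4.405 mg/L

4.41 mg/L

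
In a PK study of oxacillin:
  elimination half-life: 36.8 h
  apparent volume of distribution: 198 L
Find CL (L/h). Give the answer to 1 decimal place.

3.7 L/h

k = ln2 / t½ = 0.693147 / 36.8 = 0.01884 h⁻¹
CL = k × Vd = 0.01884 × 198 = 3.730 L/h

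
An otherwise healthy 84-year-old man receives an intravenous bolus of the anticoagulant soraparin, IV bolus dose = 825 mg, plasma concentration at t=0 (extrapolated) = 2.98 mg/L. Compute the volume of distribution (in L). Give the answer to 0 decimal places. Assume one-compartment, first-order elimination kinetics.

277 L

Vd = Dose / C₀ = 825.0 / 2.98 = 276.8 L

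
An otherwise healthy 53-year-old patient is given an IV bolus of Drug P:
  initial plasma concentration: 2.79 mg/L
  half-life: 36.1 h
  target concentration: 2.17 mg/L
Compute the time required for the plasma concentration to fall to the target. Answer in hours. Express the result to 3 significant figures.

k = ln2 / t½ = 0.693147 / 36.1 = 0.01920 h⁻¹
t = ln(C₀ / C) / k = ln(2.790 / 2.17) / 0.01920
  = ln(1.286) / 0.01920 = 0.2515 / 0.01920 = 13.10 h

13.1 h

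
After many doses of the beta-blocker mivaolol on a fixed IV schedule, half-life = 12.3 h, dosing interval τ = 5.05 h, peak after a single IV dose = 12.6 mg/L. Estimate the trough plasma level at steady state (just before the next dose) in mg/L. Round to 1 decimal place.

38.3 mg/L

k = ln2 / t½ = 0.693147 / 12.3 = 0.05635 h⁻¹
e^(−kτ) = e^(−0.05635 × 5.05) = 0.7523
Accumulation ratio R = 1 / (1 − e^(−kτ)) = 1 / (1 − 0.7523) = 4.037
Steady-state trough = C₀ × R × e^(−kτ) = 12.6 × 4.037 × 0.7523 = 38.27 mg/L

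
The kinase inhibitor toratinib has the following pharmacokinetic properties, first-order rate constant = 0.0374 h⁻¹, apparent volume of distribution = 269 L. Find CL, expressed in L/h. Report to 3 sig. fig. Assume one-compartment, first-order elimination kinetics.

10.1 L/h

CL = k × Vd = 0.0374 × 269 = 10.06 L/h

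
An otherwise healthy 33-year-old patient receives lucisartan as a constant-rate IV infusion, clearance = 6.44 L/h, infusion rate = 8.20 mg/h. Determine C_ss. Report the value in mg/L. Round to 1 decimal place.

1.3 mg/L

At steady state Css = R₀ / CL = 8.20 / 6.440 = 1.273 mg/L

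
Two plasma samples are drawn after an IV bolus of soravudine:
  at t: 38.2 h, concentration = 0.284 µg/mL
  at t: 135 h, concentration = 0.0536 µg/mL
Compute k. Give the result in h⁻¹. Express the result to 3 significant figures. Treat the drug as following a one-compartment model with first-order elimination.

k = ln(C₁/C₂) / (t₂ − t₁) = ln(0.284/0.0536) / (135 − 38.2)
  = 1.667 / 96.80 = 0.01722 h⁻¹

0.0172 h⁻¹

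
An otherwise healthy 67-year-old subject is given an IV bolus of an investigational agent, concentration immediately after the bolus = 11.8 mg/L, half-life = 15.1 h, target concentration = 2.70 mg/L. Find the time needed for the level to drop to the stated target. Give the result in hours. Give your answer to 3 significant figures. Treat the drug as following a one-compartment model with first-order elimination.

32.1 h

k = ln2 / t½ = 0.693147 / 15.1 = 0.04590 h⁻¹
t = ln(C₀ / C) / k = ln(11.80 / 2.70) / 0.04590
  = ln(4.370) / 0.04590 = 1.475 / 0.04590 = 32.14 h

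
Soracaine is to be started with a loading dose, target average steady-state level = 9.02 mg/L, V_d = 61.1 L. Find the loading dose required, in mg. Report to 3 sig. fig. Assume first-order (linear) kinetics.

551 mg

LD = Css × Vd = 9.02 × 61.1 = 551.1 mg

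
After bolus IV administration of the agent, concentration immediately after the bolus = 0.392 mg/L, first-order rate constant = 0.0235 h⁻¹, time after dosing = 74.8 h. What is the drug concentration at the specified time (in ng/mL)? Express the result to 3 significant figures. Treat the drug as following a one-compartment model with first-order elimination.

67.6 ng/mL

C = C₀ · e^(−k·t) = 0.3920 × e^(−0.02350 × 74.8)
  = 0.3920 × 0.1724 = 0.06758 mg/L
Convert: 0.06758 mg/L × 1000 = 67.58 ng/mL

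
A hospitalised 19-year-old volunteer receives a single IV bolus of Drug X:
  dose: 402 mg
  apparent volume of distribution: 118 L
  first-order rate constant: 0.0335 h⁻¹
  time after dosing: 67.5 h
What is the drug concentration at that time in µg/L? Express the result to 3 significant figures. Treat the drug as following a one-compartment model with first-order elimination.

355 µg/L

C₀ = Dose / Vd = 402.0 / 118 = 3.407 mg/L
C = C₀ · e^(−k·t) = 3.407 × e^(−0.03350 × 67.5)
  = 3.407 × 0.1042 = 0.3550 mg/L
Convert: 0.3550 mg/L × 1000 = 355.0 µg/L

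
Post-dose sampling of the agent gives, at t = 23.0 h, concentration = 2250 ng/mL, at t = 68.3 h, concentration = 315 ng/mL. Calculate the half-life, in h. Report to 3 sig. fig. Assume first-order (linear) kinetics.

16.0 h

k = ln(C₁/C₂) / (t₂ − t₁) = ln(2250/315) / (68.3 − 23.0)
  = 1.966 / 45.30 = 0.04340 h⁻¹
t½ = ln2 / k = 0.693147 / 0.04340 = 15.97 h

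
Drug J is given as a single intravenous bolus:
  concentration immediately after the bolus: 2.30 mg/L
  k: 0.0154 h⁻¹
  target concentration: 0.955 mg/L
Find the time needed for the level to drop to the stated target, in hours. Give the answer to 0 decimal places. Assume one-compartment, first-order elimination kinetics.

t = ln(C₀ / C) / k = ln(2.300 / 0.955) / 0.01540
  = ln(2.408) / 0.01540 = 0.8788 / 0.01540 = 57.06 h

57 h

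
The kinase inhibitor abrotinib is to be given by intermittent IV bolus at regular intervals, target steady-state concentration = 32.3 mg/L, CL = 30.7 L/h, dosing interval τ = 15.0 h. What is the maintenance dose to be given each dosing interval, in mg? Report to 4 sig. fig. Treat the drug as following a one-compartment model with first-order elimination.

14870 mg

At steady state, Dose/τ = Css × CL.
Dose = Css × CL × τ = 32.3 × 30.70 × 15.0 = 14870 mg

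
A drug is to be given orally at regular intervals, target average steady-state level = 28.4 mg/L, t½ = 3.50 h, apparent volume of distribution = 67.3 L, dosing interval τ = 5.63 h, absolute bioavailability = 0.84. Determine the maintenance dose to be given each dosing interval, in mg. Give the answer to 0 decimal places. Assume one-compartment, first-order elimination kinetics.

2537 mg

k = ln2 / t½ = 0.693147 / 3.50 = 0.1980 h⁻¹
CL = k × Vd = 0.1980 × 67.3 = 13.33 L/h
At steady state, F × (Dose/τ) = Css × CL.
Dose = Css × CL × τ / F = 28.4 × 13.33 × 5.63 / 0.84 = 2537 mg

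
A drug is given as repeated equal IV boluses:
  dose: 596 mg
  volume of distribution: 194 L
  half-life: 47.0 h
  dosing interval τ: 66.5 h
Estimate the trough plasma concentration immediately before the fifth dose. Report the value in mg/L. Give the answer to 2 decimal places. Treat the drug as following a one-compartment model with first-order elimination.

C₀ per dose = Dose / Vd = 596 / 194 = 3.072 mg/L
k = ln2 / t½ = 0.693147 / 47.0 = 0.01475 h⁻¹
Fraction remaining after one interval: r = e^(−kτ) = e^(−0.01475 × 66.5) = 0.3750
Before dose 5, 4 doses have been given (aged 1τ, 2τ, 3τ, 4τ).
C_trough = C₀ × (r + r² + … + r^4) = C₀ × r(1−r^4)/(1−r)
        = 3.072 × 0.3750 × (1 − 0.01978) / (1 − 0.3750) = 1.807 mg/L

1.81 mg/L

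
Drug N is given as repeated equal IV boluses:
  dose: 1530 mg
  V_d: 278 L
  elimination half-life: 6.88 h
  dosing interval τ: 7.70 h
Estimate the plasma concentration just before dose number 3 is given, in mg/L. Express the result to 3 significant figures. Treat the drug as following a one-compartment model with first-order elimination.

C₀ per dose = Dose / Vd = 1530 / 278 = 5.504 mg/L
k = ln2 / t½ = 0.693147 / 6.88 = 0.1007 h⁻¹
Fraction remaining after one interval: r = e^(−kτ) = e^(−0.1007 × 7.70) = 0.4605
Before dose 3, 2 doses have been given (aged 1τ, 2τ).
C_trough = C₀ × (r + r²) = 5.504 × (0.4605 + 0.2121) = 3.702 mg/L

3.70 mg/L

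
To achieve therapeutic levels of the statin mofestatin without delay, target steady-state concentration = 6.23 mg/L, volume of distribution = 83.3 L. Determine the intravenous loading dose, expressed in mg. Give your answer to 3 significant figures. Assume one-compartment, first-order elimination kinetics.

519 mg

LD = Css × Vd = 6.23 × 83.3 = 519.0 mg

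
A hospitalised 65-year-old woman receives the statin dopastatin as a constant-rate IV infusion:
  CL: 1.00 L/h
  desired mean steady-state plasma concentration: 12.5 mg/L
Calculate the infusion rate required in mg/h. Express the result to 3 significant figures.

12.5 mg/h

At steady state, infusion rate R₀ = Css × CL = 12.5 × 1.000 = 12.50 mg/h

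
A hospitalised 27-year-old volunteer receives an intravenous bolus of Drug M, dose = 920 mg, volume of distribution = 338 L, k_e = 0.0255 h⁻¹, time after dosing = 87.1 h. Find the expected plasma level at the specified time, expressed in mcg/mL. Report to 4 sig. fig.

0.2953 mcg/mL

C₀ = Dose / Vd = 920.0 / 338 = 2.722 mg/L
C = C₀ · e^(−k·t) = 2.722 × e^(−0.02550 × 87.1)
  = 2.722 × 0.1085 = 0.2953 mg/L
(0.2953 mg/L = 0.2953 mcg/mL)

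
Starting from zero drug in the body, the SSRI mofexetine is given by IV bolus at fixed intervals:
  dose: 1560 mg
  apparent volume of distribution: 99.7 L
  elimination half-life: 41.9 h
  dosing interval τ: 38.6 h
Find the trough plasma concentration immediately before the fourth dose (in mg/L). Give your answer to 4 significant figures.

C₀ per dose = Dose / Vd = 1560 / 99.7 = 15.65 mg/L
k = ln2 / t½ = 0.693147 / 41.9 = 0.01654 h⁻¹
Fraction remaining after one interval: r = e^(−kτ) = e^(−0.01654 × 38.6) = 0.5281
Before dose 4, 3 doses have been given (aged 1τ, 2τ, 3τ).
C_trough = C₀ × (r + r² + … + r^3) = C₀ × r(1−r^3)/(1−r)
        = 15.65 × 0.5281 × (1 − 0.1473) / (1 − 0.5281) = 14.93 mg/L

14.93 mg/L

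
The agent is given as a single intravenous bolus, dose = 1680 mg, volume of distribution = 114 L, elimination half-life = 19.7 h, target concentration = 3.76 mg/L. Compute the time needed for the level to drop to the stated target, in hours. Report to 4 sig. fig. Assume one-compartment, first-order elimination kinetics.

C₀ = Dose / Vd = 1680 / 114 = 14.74 mg/L
k = ln2 / t½ = 0.693147 / 19.7 = 0.03519 h⁻¹
t = ln(C₀ / C) / k = ln(14.74 / 3.76) / 0.03519
  = ln(3.920) / 0.03519 = 1.366 / 0.03519 = 38.82 h

38.82 h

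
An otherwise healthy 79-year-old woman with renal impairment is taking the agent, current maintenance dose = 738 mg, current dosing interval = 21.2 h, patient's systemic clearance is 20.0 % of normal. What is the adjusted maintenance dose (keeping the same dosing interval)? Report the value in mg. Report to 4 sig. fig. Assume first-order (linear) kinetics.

To keep the same average steady-state level, dosing rate must scale with clearance.
CL ratio = 20.0 / 100 = 0.2000
New dose (same interval) = 738 × 0.2000 = 147.6 mg

147.6 mg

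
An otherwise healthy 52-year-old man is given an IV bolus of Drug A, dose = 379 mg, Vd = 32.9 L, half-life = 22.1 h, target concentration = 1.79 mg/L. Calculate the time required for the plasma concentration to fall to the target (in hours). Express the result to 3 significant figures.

C₀ = Dose / Vd = 379.0 / 32.9 = 11.52 mg/L
k = ln2 / t½ = 0.693147 / 22.1 = 0.03136 h⁻¹
t = ln(C₀ / C) / k = ln(11.52 / 1.79) / 0.03136
  = ln(6.436) / 0.03136 = 1.862 / 0.03136 = 59.38 h

59.4 h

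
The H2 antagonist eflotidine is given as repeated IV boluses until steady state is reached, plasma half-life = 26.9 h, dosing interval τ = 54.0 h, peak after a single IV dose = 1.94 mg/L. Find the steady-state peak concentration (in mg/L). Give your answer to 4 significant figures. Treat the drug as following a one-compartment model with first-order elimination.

k = ln2 / t½ = 0.693147 / 26.9 = 0.02577 h⁻¹
e^(−kτ) = e^(−0.02577 × 54.0) = 0.2487
Accumulation ratio R = 1 / (1 − e^(−kτ)) = 1 / (1 − 0.2487) = 1.331
Steady-state peak = C₀ × R = 1.94 × 1.331 = 2.582 mg/L

2.582 mg/L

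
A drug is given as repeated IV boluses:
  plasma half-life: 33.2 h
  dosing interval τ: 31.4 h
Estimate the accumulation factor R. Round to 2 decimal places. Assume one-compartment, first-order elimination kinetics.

k = ln2 / t½ = 0.693147 / 33.2 = 0.02088 h⁻¹
e^(−kτ) = e^(−0.02088 × 31.4) = 0.5191
Accumulation ratio R = 1 / (1 − e^(−kτ)) = 1 / (1 − 0.5191) = 2.079

2.08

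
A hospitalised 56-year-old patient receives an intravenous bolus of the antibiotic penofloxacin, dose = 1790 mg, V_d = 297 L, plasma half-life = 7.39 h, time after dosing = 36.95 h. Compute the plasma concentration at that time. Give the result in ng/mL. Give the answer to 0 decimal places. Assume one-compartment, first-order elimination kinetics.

188 ng/mL

C₀ = Dose / Vd = 1790 / 297 = 6.027 mg/L
k = ln2 / t½ = 0.693147 / 7.39 = 0.09380 h⁻¹
t / t½ = 36.95 / 7.39 = 5 half-lives
C = C₀ × (1/2)^5 = 6.027 × 0.03125 = 0.1883 mg/L
Convert: 0.1883 mg/L × 1000 = 188.3 ng/mL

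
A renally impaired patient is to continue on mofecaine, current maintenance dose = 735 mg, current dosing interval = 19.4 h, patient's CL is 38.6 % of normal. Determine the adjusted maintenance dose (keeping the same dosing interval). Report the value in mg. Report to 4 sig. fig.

283.7 mg

To keep the same average steady-state level, dosing rate must scale with clearance.
CL ratio = 38.6 / 100 = 0.3860
New dose (same interval) = 735 × 0.3860 = 283.7 mg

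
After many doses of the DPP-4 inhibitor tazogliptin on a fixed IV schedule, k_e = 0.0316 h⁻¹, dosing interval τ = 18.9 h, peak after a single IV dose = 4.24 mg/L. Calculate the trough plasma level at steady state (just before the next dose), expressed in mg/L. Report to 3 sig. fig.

5.19 mg/L

e^(−kτ) = e^(−0.03160 × 18.9) = 0.5503
Accumulation ratio R = 1 / (1 − e^(−kτ)) = 1 / (1 − 0.5503) = 2.224
Steady-state trough = C₀ × R × e^(−kτ) = 4.24 × 2.224 × 0.5503 = 5.189 mg/L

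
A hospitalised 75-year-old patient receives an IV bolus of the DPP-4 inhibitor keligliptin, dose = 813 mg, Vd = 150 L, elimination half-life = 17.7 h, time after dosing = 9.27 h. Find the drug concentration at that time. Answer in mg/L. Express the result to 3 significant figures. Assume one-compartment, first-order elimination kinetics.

C₀ = Dose / Vd = 813.0 / 150 = 5.420 mg/L
k = ln2 / t½ = 0.693147 / 17.7 = 0.03916 h⁻¹
C = C₀ · e^(−k·t) = 5.420 × e^(−0.03916 × 9.27)
  = 5.420 × 0.6956 = 3.770 mg/L

3.77 mg/L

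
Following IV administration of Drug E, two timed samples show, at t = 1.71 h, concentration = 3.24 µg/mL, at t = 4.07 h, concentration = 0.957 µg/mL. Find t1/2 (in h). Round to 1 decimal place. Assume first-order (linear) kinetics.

k = ln(C₁/C₂) / (t₂ − t₁) = ln(3.24/0.957) / (4.07 − 1.71)
  = 1.220 / 2.360 = 0.5169 h⁻¹
t½ = ln2 / k = 0.693147 / 0.5169 = 1.341 h

1.3 h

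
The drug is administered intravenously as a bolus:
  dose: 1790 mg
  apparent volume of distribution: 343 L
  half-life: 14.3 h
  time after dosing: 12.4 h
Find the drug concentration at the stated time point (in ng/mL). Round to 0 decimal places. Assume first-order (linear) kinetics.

2861 ng/mL

C₀ = Dose / Vd = 1790 / 343 = 5.219 mg/L
k = ln2 / t½ = 0.693147 / 14.3 = 0.04847 h⁻¹
C = C₀ · e^(−k·t) = 5.219 × e^(−0.04847 × 12.4)
  = 5.219 × 0.5482 = 2.861 mg/L
Convert: 2.861 mg/L × 1000 = 2861 ng/mL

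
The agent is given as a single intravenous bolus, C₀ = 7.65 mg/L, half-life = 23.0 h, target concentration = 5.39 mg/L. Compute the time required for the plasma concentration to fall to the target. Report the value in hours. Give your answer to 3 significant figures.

11.6 h

k = ln2 / t½ = 0.693147 / 23.0 = 0.03014 h⁻¹
t = ln(C₀ / C) / k = ln(7.650 / 5.39) / 0.03014
  = ln(1.419) / 0.03014 = 0.3500 / 0.03014 = 11.61 h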